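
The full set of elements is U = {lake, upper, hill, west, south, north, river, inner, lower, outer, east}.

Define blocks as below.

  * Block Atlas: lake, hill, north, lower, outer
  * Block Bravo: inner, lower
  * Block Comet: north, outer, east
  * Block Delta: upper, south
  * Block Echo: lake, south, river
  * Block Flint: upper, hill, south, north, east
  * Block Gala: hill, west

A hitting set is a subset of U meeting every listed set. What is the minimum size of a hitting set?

Take H = {west, south, lower, outer}. Each listed block contains at least one of these, so H is a hitting set of size 4.
The blocks Bravo, Comet, Delta, Gala are pairwise disjoint, so any hitting set needs a separate element for each — at least 4. Hence 4 is optimal.

4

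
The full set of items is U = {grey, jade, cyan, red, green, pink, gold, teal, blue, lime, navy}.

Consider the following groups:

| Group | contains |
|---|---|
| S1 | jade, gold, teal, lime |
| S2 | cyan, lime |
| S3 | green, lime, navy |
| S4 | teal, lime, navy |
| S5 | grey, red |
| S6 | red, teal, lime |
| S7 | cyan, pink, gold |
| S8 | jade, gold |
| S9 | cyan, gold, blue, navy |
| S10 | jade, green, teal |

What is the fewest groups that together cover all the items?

S5 and S6 and S7 and S9 and S10 together: S5 ∪ S6 ∪ S7 ∪ S9 ∪ S10 = {grey, jade, cyan, red, green, pink, gold, teal, blue, lime, navy} — every item is covered.
No 4 of the 10 groups cover everything (all 210 combinations miss at least one item), so 5 is optimal.

5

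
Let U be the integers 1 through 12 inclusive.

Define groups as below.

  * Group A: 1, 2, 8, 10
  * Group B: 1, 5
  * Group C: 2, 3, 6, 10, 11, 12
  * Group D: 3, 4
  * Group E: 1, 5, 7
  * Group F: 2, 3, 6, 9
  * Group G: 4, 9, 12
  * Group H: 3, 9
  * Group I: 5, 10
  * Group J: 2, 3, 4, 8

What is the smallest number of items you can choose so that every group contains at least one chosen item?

4

The 4 items {1, 3, 4, 5} hit every group.
No choice of 3 items meets every group, so 4 is the minimum.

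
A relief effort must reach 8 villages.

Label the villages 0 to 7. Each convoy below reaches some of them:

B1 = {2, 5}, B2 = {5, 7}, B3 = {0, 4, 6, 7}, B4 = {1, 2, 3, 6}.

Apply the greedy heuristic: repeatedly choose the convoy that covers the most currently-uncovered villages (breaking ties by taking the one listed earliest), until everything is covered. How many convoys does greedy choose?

3

Greedy: pick B3 (covers 4 new) → pick B4 (covers 3 new) → pick B1 (covers 1 new). Total picks: 3.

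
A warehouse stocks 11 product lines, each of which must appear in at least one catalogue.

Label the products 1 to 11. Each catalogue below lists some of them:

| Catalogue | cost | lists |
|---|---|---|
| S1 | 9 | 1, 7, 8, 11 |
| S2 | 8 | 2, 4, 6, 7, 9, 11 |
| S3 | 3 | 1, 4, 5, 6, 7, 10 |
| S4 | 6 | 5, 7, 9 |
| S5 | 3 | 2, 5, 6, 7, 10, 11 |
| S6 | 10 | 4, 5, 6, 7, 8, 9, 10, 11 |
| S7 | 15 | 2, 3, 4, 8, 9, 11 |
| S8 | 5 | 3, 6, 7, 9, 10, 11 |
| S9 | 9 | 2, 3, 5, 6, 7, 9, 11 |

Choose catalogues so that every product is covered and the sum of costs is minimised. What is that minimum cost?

18

S3, S7 together cover every product (S3 ∪ S7 = {1, 2, 3, 4, 5, 6, 7, 8, 9, 10, 11}); total cost 3 + 15 = 18.
The greedy pick S3, S5, S8, S1 costs 20; no covering selection beats 18.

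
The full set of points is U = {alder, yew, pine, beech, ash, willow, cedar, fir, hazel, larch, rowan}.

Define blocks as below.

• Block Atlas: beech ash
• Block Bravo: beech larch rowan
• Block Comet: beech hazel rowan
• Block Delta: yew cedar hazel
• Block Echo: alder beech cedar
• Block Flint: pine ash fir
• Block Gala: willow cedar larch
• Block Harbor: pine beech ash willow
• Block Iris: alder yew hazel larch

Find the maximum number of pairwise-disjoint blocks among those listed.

3

Comet, Flint, Gala are pairwise disjoint (Comet={beech,hazel,rowan}; Flint={pine,ash,fir}; Gala={willow,cedar,larch}).
Every remaining block overlaps one of these, and no 4 of the listed blocks are pairwise disjoint, so 3 is the maximum.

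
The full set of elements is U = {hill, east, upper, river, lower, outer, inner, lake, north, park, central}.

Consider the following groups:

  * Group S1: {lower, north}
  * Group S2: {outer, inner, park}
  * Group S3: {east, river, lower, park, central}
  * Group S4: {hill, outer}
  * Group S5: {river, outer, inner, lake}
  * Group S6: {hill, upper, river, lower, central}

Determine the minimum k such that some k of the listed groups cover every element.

4

S1 and S3 and S5 and S6 together: S1 ∪ S3 ∪ S5 ∪ S6 = {hill, east, upper, river, lower, outer, inner, lake, north, park, central} — every element is covered.
Only S1 contains north, so S1 is forced; the remaining 9 elements need at least 3 more groups (each remaining group adds at most 4) — so at least 4 groups are needed, and 4 is optimal.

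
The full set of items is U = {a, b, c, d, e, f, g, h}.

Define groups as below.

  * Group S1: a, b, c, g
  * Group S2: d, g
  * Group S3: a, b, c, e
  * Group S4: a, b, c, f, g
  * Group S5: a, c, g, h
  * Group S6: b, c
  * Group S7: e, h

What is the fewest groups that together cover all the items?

3

S2 and S4 and S7 together: S2 ∪ S4 ∪ S7 = {a, b, c, d, e, f, g, h} — every item is covered.
Only S2 contains d, so S2 is forced; the remaining 6 items need at least 2 more groups (each remaining group adds at most 4) — so at least 3 groups are needed, and 3 is optimal.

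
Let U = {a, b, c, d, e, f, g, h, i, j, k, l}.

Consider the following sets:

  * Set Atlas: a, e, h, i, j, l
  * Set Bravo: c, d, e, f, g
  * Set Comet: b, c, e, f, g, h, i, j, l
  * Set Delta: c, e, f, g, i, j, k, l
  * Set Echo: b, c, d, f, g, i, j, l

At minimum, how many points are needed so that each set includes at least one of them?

The 2 points {a, g} hit every set.
No single point lies in every set, so at least 2 are needed and 2 is optimal.

2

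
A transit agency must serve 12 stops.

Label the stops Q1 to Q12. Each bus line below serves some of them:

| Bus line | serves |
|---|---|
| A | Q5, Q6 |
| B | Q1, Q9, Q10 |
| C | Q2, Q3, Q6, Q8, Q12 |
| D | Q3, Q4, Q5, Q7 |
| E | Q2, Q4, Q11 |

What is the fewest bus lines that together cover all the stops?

Take {B, C, D, E}. Their union is {Q1, Q2, Q3, Q4, Q5, Q6, Q7, Q8, Q9, Q10, Q11, Q12}, which is all 12 stops.
Only C contains Q8, so C is forced; the remaining 7 stops need at least 3 more bus lines (each remaining bus line adds at most 3) — so at least 4 bus lines are needed, and 4 is optimal.

4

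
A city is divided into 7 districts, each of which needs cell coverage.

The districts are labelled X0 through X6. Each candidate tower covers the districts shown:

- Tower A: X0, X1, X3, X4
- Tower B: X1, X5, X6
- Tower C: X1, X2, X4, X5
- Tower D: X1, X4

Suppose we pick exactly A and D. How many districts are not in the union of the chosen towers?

Union of A, D = {X0, X1, X3, X4}.
Not covered: X2, X5, X6 — 3 districts.

3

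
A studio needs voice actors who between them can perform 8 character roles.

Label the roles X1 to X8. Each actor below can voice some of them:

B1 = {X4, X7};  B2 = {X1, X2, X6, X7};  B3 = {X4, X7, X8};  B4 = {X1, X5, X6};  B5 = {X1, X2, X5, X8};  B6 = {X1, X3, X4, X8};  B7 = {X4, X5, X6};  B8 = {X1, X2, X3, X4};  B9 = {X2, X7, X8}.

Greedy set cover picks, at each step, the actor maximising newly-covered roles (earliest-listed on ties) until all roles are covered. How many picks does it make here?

3

Greedy: pick B2 (covers 4 new) → pick B6 (covers 3 new) → pick B4 (covers 1 new). Total picks: 3.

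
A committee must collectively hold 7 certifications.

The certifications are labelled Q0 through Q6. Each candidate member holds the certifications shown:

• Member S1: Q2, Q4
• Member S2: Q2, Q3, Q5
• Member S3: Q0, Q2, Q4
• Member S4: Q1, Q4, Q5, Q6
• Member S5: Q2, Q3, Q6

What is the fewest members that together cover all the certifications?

3

Take {S3, S4, S5}. Their union is {Q0, Q1, Q2, Q3, Q4, Q5, Q6}, which is all 7 certifications.
Only S3 contains Q0, so S3 is forced; the remaining 4 certifications need at least 2 more members (each remaining member adds at most 3) — so at least 3 members are needed, and 3 is optimal.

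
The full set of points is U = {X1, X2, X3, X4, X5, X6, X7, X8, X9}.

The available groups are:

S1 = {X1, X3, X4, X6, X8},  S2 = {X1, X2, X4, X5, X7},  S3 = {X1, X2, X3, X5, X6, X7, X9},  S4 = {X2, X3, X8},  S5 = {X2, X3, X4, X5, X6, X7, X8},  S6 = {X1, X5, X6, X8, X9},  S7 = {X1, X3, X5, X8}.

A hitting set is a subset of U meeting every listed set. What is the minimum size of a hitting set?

H = {X5, X8} meets every group (each contains at least one member of H), and |H| = 2.
No single point lies in every group, so at least 2 are needed and 2 is optimal.

2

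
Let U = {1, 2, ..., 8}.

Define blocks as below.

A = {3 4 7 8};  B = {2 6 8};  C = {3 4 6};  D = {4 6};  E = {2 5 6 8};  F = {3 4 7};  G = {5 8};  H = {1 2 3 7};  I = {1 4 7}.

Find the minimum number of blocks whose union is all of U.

3

C and G and H together: C ∪ G ∪ H = {1, 2, 3, 4, 5, 6, 7, 8} — every point is covered.
No 2 of the 9 blocks cover everything (all 36 combinations miss at least one point), so 3 is optimal.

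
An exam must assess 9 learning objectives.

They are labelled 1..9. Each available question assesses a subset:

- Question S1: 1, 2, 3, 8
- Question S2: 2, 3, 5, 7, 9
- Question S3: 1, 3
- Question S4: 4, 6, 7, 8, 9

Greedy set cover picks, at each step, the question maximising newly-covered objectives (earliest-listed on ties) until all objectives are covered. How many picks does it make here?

Greedy: pick S2 (covers 5 new) → pick S4 (covers 3 new) → pick S1 (covers 1 new). Total picks: 3.

3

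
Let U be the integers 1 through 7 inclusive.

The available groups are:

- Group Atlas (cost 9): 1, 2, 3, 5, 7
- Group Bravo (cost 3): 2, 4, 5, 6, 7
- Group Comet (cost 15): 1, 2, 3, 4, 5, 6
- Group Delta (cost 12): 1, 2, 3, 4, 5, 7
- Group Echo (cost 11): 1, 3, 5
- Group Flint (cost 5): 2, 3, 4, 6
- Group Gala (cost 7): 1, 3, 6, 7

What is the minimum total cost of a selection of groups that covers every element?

Bravo, Gala together cover every element (Bravo ∪ Gala = {1, 2, 3, 4, 5, 6, 7}); total cost 3 + 7 = 10.
No covering selection has total cost below 10.

10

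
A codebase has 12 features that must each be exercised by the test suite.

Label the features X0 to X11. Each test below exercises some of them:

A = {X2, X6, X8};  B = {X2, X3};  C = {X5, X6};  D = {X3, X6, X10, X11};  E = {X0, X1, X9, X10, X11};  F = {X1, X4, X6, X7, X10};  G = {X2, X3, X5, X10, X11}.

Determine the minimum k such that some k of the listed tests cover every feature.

Take {A, E, F, G}. Their union is {X0, X1, X2, X3, X4, X5, X6, X7, X8, X9, X10, X11}, which is all 12 features.
Only E contains X0, so E is forced; the remaining 7 features need at least 3 more tests (each remaining test adds at most 3) — so at least 4 tests are needed, and 4 is optimal.

4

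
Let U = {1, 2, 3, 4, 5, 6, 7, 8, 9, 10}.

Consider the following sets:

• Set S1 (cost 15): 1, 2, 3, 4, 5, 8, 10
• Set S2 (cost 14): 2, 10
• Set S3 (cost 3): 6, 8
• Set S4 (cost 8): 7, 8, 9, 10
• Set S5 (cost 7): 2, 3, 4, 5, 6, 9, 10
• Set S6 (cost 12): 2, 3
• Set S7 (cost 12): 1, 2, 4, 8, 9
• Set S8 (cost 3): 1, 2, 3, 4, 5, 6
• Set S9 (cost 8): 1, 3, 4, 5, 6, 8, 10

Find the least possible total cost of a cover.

S4, S8 together cover every point (S4 ∪ S8 = {1, 2, 3, 4, 5, 6, 7, 8, 9, 10}); total cost 8 + 3 = 11.
No covering selection has total cost below 11.

11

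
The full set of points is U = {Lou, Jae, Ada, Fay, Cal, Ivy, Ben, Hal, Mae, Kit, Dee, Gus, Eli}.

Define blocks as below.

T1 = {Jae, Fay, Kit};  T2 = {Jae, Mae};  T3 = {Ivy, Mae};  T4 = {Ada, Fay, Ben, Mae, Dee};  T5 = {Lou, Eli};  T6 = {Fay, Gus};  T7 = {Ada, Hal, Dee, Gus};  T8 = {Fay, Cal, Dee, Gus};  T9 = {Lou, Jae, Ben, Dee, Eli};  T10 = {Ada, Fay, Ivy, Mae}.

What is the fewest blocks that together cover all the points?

T1 and T3 and T7 and T8 and T9 together: T1 ∪ T3 ∪ T7 ∪ T8 ∪ T9 = {Lou, Jae, Ada, Fay, Cal, Ivy, Ben, Hal, Mae, Kit, Dee, Gus, Eli} — every point is covered.
No 4 of the 10 blocks cover everything (all 210 combinations miss at least one point), so 5 is optimal.

5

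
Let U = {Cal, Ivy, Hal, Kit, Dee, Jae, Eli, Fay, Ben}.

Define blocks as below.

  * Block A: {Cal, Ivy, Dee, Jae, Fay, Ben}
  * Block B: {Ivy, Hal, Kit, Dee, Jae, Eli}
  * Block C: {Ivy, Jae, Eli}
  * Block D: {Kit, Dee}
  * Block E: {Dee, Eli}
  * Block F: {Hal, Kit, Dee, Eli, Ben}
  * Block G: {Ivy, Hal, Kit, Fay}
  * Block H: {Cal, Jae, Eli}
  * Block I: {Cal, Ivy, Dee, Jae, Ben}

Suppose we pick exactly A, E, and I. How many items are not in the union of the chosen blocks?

Union of A, E, I = {Cal, Ivy, Dee, Jae, Eli, Fay, Ben}.
Not covered: Hal, Kit — 2 items.

2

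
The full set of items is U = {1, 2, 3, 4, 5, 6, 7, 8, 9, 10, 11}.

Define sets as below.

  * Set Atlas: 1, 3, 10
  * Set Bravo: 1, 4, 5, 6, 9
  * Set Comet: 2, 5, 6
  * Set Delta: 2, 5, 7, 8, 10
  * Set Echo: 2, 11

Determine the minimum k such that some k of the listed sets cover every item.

4

Atlas, Bravo, Delta, and Echo cover everything between them: the union {1, 2, 3, 4, 5, 6, 7, 8, 9, 10, 11} is all of U.
No 3 of the 5 sets cover everything (all 10 combinations miss at least one item), so 4 is optimal.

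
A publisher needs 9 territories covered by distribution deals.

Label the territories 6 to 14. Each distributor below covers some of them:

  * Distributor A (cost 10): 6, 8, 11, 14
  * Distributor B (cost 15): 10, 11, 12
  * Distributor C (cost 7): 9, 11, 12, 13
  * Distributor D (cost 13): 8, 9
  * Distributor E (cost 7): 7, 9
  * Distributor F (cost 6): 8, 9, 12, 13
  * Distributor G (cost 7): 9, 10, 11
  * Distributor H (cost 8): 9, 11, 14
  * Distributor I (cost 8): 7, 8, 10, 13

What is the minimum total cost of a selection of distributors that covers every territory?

A, F, I together cover every territory (A ∪ F ∪ I = {6, 7, 8, 9, 10, 11, 12, 13, 14}); total cost 10 + 6 + 8 = 24.
No covering selection has total cost below 24.

24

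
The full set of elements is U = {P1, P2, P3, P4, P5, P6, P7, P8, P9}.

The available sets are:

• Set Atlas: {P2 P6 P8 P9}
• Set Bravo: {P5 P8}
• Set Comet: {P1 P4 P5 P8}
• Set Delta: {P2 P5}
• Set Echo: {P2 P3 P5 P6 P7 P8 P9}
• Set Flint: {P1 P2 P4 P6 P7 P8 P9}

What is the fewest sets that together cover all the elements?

2

Comet and Echo cover everything between them: the union {P1, P2, P3, P4, P5, P6, P7, P8, P9} is all of U.
No single set has all 9 elements (the largest, Echo, has 7), so 2 is optimal.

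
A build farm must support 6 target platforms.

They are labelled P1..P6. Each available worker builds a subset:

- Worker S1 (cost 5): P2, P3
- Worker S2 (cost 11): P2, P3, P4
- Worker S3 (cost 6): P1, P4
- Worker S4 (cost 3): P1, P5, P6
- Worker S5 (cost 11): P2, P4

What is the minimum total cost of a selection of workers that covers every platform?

14

S1, S3, S4 together cover every platform (S1 ∪ S3 ∪ S4 = {P1, P2, P3, P4, P5, P6}); total cost 5 + 6 + 3 = 14.
No covering selection has total cost below 14.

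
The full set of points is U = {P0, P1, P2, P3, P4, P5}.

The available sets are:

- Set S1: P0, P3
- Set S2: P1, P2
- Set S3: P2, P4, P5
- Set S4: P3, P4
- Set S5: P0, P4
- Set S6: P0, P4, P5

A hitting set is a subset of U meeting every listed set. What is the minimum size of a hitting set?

Take H = {P0, P2, P3}. Each listed set contains at least one of these, so H is a hitting set of size 3.
No choice of 2 points meets every set, so 3 is the minimum.

3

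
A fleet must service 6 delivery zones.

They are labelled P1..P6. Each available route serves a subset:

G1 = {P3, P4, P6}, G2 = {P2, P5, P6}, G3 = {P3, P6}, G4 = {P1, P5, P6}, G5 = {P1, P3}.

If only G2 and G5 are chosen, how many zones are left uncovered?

Union of G2, G5 = {P1, P2, P3, P5, P6}.
Not covered: P4 — 1 zone.

1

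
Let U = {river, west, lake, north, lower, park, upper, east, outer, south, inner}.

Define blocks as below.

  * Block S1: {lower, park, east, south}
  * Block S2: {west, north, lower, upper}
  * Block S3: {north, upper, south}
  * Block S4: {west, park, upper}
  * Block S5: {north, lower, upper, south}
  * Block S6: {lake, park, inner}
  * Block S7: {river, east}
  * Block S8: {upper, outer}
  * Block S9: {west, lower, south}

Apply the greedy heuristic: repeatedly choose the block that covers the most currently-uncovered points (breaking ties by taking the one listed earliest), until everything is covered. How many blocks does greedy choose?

5

Greedy: pick S1 (covers 4 new) → pick S2 (covers 3 new) → pick S6 (covers 2 new) → pick S7 (covers 1 new) → pick S8 (covers 1 new). Total picks: 5.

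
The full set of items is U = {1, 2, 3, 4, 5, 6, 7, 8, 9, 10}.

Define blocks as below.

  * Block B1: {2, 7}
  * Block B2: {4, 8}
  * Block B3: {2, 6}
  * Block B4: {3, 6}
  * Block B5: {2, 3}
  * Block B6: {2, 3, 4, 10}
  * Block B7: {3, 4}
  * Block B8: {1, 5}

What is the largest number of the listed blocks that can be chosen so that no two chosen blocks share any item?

4

B1, B2, B4, B8 are pairwise disjoint (B1={2,7}; B2={4,8}; B4={3,6}; B8={1,5}).
Every remaining block overlaps one of these, and no 5 of the listed blocks are pairwise disjoint, so 4 is the maximum.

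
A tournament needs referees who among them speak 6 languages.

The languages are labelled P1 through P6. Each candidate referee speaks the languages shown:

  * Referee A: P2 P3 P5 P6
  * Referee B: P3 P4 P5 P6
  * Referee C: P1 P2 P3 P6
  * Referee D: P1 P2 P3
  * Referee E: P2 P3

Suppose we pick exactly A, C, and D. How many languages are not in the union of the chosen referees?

1

Union of A, C, D = {P1, P2, P3, P5, P6}.
Not covered: P4 — 1 language.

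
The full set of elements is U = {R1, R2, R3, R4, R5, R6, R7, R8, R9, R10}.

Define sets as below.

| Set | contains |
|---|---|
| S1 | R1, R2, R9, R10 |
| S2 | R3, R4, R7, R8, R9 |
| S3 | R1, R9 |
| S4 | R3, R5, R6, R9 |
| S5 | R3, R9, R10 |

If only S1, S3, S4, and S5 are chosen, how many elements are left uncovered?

3

Union of S1, S3, S4, S5 = {R1, R2, R3, R5, R6, R9, R10}.
Not covered: R4, R7, R8 — 3 elements.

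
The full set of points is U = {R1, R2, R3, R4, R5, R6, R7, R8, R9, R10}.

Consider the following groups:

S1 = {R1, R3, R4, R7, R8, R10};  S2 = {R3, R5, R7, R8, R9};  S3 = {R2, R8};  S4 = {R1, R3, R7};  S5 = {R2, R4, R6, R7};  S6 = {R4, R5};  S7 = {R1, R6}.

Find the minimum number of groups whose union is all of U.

3

S1, S2, and S5 cover everything between them: the union {R1, R2, R3, R4, R5, R6, R7, R8, R9, R10} is all of U.
Only S2 contains R9, so S2 is forced; the remaining 5 points need at least 2 more groups (each remaining group adds at most 3) — so at least 3 groups are needed, and 3 is optimal.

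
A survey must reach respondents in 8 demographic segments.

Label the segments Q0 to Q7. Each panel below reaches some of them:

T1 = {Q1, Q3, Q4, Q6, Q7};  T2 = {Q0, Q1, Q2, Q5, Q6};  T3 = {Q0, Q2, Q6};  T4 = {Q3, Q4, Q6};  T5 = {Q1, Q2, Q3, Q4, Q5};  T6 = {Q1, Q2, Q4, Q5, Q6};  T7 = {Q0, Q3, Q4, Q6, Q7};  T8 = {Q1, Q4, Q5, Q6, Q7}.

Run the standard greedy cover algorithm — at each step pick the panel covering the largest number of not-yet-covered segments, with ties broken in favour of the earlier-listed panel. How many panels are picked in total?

Greedy: pick T1 (covers 5 new) → pick T2 (covers 3 new). Total picks: 2.

2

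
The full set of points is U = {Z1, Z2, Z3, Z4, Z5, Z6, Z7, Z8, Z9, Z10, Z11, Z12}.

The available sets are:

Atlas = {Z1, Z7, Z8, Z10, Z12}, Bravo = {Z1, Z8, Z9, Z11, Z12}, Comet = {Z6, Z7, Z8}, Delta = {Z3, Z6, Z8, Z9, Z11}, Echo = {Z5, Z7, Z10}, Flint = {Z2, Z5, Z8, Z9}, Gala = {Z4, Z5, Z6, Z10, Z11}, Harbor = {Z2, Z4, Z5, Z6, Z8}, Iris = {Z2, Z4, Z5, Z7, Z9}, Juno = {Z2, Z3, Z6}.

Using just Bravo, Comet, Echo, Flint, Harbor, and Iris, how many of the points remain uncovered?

1

Union of Bravo, Comet, Echo, Flint, Harbor, Iris = {Z1, Z2, Z4, Z5, Z6, Z7, Z8, Z9, Z10, Z11, Z12}.
Not covered: Z3 — 1 point.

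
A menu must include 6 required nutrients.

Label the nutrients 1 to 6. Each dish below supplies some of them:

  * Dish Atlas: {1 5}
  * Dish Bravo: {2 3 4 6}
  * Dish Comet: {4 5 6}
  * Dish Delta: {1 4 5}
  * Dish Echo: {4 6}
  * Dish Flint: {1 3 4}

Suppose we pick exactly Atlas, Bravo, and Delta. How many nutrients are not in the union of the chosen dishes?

0

Union of Atlas, Bravo, Delta = {1, 2, 3, 4, 5, 6} — that's every nutrient, so 0 are uncovered.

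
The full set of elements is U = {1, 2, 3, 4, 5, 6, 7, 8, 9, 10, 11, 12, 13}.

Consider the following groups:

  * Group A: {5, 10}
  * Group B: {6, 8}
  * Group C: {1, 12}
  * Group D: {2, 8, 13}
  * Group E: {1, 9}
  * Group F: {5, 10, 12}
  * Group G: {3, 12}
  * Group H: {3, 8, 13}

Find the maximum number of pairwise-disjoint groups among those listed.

A, D, E, G are pairwise disjoint (A={5,10}; D={2,8,13}; E={1,9}; G={3,12}).
Every remaining group overlaps one of these, and no 5 of the listed groups are pairwise disjoint, so 4 is the maximum.

4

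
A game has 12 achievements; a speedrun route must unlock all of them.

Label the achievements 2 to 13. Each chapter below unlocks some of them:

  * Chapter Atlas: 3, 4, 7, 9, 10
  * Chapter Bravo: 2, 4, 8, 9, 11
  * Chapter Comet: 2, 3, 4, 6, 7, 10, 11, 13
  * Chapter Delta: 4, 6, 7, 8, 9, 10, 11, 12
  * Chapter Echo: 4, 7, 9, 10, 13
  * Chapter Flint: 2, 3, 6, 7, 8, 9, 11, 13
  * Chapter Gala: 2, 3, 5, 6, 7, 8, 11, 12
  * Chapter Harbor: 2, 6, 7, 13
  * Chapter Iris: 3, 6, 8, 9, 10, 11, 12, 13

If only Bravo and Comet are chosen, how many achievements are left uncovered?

Union of Bravo, Comet = {2, 3, 4, 6, 7, 8, 9, 10, 11, 13}.
Not covered: 5, 12 — 2 achievements.

2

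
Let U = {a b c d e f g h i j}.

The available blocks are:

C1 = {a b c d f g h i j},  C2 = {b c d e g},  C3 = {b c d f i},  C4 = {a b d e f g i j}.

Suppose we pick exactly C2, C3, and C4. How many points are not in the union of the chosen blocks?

Union of C2, C3, C4 = {a, b, c, d, e, f, g, i, j}.
Not covered: h — 1 point.

1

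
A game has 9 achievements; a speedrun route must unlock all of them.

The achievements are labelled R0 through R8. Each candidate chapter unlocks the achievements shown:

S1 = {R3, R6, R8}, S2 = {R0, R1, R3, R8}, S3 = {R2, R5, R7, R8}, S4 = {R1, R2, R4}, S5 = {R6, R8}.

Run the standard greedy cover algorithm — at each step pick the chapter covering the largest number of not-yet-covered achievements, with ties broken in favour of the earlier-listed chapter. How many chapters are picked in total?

4

Greedy: pick S2 (covers 4 new) → pick S3 (covers 3 new) → pick S1 (covers 1 new) → pick S4 (covers 1 new). Total picks: 4.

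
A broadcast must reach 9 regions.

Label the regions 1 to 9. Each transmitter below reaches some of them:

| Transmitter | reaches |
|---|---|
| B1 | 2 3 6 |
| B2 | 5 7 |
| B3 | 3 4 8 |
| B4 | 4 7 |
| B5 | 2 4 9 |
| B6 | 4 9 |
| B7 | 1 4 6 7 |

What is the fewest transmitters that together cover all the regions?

Take {B2, B3, B5, B7}. Their union is {1, 2, 3, 4, 5, 6, 7, 8, 9}, which is all 9 regions.
Only B7 contains 1, so B7 is forced; the remaining 5 regions need at least 3 more transmitters (each remaining transmitter adds at most 2) — so at least 4 transmitters are needed, and 4 is optimal.

4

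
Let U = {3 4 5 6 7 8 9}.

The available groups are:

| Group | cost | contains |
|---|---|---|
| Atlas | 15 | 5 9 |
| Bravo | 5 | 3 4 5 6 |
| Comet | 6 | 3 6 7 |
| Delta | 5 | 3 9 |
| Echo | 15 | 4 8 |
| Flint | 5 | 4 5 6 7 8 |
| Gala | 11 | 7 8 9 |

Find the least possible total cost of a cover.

10

Delta, Flint together cover every point (Delta ∪ Flint = {3, 4, 5, 6, 7, 8, 9}); total cost 5 + 5 = 10.
No covering selection has total cost below 10.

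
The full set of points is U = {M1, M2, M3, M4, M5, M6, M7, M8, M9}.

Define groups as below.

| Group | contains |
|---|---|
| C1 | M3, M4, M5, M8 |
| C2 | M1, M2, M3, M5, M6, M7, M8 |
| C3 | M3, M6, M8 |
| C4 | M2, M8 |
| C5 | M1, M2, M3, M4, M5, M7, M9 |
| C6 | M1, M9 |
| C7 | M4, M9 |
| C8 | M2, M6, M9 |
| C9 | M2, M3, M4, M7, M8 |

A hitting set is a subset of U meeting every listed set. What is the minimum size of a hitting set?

2

The 2 points {M8, M9} hit every group.
The groups C6, C9 are pairwise disjoint, so any hitting set needs a separate point for each — at least 2. Hence 2 is optimal.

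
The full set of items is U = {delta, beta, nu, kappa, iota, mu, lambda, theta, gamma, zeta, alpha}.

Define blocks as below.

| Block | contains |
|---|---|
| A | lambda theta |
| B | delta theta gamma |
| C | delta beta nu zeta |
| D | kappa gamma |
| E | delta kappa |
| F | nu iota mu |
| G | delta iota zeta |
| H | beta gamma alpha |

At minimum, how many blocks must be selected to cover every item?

A and E and F and G and H together: A ∪ E ∪ F ∪ G ∪ H = {delta, beta, nu, kappa, iota, mu, lambda, theta, gamma, zeta, alpha} — every item is covered.
No 4 of the 8 blocks cover everything (all 70 combinations miss at least one item), so 5 is optimal.

5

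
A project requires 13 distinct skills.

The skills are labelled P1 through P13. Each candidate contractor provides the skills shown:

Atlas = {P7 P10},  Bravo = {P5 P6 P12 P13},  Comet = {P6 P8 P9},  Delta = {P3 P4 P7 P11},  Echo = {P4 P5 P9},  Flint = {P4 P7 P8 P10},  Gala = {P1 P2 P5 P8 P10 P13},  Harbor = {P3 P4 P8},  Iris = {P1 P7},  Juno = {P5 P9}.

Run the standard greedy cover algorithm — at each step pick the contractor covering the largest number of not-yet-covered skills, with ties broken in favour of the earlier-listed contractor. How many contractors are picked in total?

Greedy: pick Gala (covers 6 new) → pick Delta (covers 4 new) → pick Bravo (covers 2 new) → pick Comet (covers 1 new). Total picks: 4.

4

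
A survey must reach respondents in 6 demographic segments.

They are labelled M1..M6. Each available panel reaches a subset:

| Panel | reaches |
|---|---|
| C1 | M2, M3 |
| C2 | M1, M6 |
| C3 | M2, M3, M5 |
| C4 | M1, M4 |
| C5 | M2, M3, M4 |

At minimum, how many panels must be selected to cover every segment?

C2 and C3 and C5 together: C2 ∪ C3 ∪ C5 = {M1, M2, M3, M4, M5, M6} — every segment is covered.
Only C3 contains M5, so C3 is forced; the remaining 3 segments need at least 2 more panels (each remaining panel adds at most 2) — so at least 3 panels are needed, and 3 is optimal.

3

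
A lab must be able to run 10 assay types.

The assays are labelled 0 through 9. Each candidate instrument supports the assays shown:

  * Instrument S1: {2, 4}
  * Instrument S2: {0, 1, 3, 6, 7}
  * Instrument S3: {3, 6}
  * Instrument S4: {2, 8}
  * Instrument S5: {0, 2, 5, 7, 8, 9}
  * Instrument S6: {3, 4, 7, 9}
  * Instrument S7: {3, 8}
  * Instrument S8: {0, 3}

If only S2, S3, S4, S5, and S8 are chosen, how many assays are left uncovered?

Union of S2, S3, S4, S5, S8 = {0, 1, 2, 3, 5, 6, 7, 8, 9}.
Not covered: 4 — 1 assay.

1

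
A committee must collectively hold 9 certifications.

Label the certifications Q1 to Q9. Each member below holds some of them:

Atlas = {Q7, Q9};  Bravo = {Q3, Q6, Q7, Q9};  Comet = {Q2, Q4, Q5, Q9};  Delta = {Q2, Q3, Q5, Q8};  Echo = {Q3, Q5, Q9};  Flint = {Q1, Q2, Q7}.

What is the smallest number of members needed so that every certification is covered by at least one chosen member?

Take {Bravo, Comet, Delta, Flint}. Their union is {Q1, Q2, Q3, Q4, Q5, Q6, Q7, Q8, Q9}, which is all 9 certifications.
No 3 of the 6 members cover everything (all 20 combinations miss at least one certification), so 4 is optimal.

4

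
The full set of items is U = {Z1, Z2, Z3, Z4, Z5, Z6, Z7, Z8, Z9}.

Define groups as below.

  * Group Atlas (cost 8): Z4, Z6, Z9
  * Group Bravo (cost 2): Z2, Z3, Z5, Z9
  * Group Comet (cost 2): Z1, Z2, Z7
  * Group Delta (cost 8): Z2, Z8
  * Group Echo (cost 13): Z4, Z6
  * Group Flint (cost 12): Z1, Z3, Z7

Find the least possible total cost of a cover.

Atlas, Bravo, Comet, Delta together cover every item (Atlas ∪ Bravo ∪ Comet ∪ Delta = {Z1, Z2, Z3, Z4, Z5, Z6, Z7, Z8, Z9}); total cost 8 + 2 + 2 + 8 = 20.
No covering selection has total cost below 20.

20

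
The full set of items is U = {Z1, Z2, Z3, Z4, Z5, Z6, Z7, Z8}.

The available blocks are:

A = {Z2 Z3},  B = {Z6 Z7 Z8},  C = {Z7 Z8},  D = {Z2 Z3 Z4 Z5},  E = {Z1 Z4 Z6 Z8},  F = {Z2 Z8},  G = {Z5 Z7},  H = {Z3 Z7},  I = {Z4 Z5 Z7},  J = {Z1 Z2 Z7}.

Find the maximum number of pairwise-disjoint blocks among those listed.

A, E, G are pairwise disjoint (A={Z2,Z3}; E={Z1,Z4,Z6,Z8}; G={Z5,Z7}).
Every remaining block overlaps one of these, and no 4 of the listed blocks are pairwise disjoint, so 3 is the maximum.

3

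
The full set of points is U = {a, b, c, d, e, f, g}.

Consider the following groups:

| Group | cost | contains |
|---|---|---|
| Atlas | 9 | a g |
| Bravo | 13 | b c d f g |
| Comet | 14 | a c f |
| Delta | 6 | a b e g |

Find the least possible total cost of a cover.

Bravo, Delta together cover every point (Bravo ∪ Delta = {a, b, c, d, e, f, g}); total cost 13 + 6 = 19.
No covering selection has total cost below 19.

19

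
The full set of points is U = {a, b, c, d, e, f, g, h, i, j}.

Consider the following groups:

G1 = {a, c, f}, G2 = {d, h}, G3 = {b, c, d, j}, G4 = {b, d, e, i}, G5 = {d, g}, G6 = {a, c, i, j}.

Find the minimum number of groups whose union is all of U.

5

Take {G1, G2, G3, G4, G5}. Their union is {a, b, c, d, e, f, g, h, i, j}, which is all 10 points.
No 4 of the 6 groups cover everything (all 15 combinations miss at least one point), so 5 is optimal.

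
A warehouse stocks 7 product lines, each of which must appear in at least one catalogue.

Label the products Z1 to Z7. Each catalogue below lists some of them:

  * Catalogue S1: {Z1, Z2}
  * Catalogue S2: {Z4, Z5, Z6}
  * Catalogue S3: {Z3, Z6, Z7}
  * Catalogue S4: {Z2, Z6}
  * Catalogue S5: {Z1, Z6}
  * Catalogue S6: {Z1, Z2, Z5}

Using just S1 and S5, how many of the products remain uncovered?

Union of S1, S5 = {Z1, Z2, Z6}.
Not covered: Z3, Z4, Z5, Z7 — 4 products.

4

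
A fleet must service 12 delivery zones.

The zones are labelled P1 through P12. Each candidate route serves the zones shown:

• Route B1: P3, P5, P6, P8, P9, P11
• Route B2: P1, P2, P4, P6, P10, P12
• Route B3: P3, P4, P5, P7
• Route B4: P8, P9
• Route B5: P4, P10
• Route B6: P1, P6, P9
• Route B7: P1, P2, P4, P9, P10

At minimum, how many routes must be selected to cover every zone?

B1 and B2 and B3 together: B1 ∪ B2 ∪ B3 = {P1, P2, P3, P4, P5, P6, P7, P8, P9, P10, P11, P12} — every zone is covered.
Only B3 contains P7, so B3 is forced; the remaining 8 zones need at least 2 more routes (each remaining route adds at most 5) — so at least 3 routes are needed, and 3 is optimal.

3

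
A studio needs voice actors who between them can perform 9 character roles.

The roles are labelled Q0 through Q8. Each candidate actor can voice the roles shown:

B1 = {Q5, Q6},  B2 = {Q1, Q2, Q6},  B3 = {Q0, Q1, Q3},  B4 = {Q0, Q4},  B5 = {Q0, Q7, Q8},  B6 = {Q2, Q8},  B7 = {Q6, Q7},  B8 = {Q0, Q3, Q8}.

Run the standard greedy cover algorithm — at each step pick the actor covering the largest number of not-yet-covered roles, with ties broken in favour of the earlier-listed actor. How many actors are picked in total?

5

Greedy: pick B2 (covers 3 new) → pick B5 (covers 3 new) → pick B1 (covers 1 new) → pick B3 (covers 1 new) → pick B4 (covers 1 new). Total picks: 5.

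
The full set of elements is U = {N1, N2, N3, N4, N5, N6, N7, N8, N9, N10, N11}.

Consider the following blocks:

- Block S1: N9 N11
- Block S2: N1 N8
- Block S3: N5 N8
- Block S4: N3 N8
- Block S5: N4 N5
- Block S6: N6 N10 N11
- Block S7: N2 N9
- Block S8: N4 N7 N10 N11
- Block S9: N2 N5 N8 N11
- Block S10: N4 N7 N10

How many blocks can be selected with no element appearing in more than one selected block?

S4, S5, S6, S7 are pairwise disjoint (S4={N3,N8}; S5={N4,N5}; S6={N6,N10,N11}; S7={N2,N9}).
Every remaining block overlaps one of these, and no 5 of the listed blocks are pairwise disjoint, so 4 is the maximum.

4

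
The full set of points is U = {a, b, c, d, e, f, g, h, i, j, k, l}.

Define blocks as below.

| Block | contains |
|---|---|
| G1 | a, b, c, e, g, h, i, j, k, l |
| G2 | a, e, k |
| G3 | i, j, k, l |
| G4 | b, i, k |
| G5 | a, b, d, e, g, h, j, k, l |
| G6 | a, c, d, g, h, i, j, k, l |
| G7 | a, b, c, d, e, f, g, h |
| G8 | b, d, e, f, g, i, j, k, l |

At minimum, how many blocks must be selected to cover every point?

G1 and G7 together: G1 ∪ G7 = {a, b, c, d, e, f, g, h, i, j, k, l} — every point is covered.
No single block has all 12 points (the largest, G1, has 10), so 2 is optimal.

2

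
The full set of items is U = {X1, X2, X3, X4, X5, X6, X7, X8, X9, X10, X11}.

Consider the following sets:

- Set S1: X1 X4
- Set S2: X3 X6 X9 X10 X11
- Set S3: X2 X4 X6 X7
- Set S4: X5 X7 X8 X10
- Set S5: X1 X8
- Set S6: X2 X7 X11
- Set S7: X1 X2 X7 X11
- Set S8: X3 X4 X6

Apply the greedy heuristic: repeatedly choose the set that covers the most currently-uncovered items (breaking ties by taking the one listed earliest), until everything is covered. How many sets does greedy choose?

Greedy: pick S2 (covers 5 new) → pick S3 (covers 3 new) → pick S4 (covers 2 new) → pick S1 (covers 1 new). Total picks: 4.

4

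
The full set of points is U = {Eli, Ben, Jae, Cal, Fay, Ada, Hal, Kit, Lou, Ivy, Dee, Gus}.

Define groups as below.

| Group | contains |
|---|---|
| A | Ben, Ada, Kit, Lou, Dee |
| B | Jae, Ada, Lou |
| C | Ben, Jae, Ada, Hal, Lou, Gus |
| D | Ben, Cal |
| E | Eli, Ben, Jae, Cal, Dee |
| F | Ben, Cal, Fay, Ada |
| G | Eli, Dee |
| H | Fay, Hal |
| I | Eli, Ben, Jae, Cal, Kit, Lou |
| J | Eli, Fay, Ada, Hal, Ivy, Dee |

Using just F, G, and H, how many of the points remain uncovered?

Union of F, G, H = {Eli, Ben, Cal, Fay, Ada, Hal, Dee}.
Not covered: Jae, Kit, Lou, Ivy, Gus — 5 points.

5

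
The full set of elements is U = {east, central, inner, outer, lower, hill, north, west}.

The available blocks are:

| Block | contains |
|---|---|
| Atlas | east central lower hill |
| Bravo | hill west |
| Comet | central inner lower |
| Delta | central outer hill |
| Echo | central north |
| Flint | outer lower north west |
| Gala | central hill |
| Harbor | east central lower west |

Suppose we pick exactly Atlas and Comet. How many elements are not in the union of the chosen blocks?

3

Union of Atlas, Comet = {east, central, inner, lower, hill}.
Not covered: outer, north, west — 3 elements.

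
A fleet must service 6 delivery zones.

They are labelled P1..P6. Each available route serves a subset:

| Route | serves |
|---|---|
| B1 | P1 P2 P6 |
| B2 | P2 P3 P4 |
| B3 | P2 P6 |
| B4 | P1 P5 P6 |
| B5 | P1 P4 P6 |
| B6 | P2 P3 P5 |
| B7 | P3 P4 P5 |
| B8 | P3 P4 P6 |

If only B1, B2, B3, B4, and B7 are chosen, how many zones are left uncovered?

0

Union of B1, B2, B3, B4, B7 = {P1, P2, P3, P4, P5, P6} — that's every zone, so 0 are uncovered.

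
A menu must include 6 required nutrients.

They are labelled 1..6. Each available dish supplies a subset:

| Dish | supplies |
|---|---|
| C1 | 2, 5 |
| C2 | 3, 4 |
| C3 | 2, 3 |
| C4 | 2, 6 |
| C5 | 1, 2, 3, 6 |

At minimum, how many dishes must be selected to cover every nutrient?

3

C1 and C2 and C5 together: C1 ∪ C2 ∪ C5 = {1, 2, 3, 4, 5, 6} — every nutrient is covered.
Only C5 contains 1, so C5 is forced; the remaining 2 nutrients need at least 2 more dishes (each remaining dish adds at most 1) — so at least 3 dishes are needed, and 3 is optimal.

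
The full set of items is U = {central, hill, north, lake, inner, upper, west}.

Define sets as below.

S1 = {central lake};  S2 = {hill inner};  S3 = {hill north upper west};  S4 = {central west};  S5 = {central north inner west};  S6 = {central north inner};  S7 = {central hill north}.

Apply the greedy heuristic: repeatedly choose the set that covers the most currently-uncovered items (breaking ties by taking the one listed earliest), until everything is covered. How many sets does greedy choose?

3

Greedy: pick S3 (covers 4 new) → pick S1 (covers 2 new) → pick S2 (covers 1 new). Total picks: 3.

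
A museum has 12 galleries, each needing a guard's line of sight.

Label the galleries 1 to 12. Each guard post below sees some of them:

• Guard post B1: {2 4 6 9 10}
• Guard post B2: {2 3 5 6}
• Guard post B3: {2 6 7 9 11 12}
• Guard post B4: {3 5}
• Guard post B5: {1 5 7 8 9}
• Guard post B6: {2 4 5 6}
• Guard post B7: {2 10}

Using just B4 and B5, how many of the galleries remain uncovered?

6

Union of B4, B5 = {1, 3, 5, 7, 8, 9}.
Not covered: 2, 4, 6, 10, 11, 12 — 6 galleries.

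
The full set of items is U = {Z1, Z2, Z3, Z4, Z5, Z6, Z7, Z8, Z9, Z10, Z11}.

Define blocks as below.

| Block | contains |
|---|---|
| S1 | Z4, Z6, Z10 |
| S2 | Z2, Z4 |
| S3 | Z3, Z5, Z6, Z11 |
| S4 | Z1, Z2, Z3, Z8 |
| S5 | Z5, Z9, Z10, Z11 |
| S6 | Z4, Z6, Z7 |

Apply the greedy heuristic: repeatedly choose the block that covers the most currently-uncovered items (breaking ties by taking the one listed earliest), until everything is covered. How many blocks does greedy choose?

Greedy: pick S3 (covers 4 new) → pick S4 (covers 3 new) → pick S1 (covers 2 new) → pick S5 (covers 1 new) → pick S6 (covers 1 new). Total picks: 5.
(The true minimum cover uses only 3 blocks, so greedy is not optimal here.)

5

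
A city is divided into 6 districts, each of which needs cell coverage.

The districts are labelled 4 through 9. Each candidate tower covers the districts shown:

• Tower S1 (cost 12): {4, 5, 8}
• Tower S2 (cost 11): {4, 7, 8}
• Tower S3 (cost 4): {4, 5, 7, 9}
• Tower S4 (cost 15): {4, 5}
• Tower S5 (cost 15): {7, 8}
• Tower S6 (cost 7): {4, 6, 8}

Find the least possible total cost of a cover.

S3, S6 together cover every district (S3 ∪ S6 = {4, 5, 6, 7, 8, 9}); total cost 4 + 7 = 11.
No covering selection has total cost below 11.

11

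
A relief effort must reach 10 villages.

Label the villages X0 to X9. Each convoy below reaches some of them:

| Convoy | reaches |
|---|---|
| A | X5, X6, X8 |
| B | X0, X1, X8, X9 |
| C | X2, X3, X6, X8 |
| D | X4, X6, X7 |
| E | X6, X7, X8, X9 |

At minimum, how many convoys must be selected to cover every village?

4

A and B and C and D together: A ∪ B ∪ C ∪ D = {X0, X1, X2, X3, X4, X5, X6, X7, X8, X9} — every village is covered.
Only A contains X5, so A is forced; the remaining 7 villages need at least 3 more convoys (each remaining convoy adds at most 3) — so at least 4 convoys are needed, and 4 is optimal.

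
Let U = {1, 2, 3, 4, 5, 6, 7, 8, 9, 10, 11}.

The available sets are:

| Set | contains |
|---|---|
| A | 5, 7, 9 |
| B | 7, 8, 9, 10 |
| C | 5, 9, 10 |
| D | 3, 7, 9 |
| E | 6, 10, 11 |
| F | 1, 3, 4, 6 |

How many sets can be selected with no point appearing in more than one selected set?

2

B, F are pairwise disjoint (B={7,8,9,10}; F={1,3,4,6}).
Every remaining set overlaps one of these, and no 3 of the listed sets are pairwise disjoint, so 2 is the maximum.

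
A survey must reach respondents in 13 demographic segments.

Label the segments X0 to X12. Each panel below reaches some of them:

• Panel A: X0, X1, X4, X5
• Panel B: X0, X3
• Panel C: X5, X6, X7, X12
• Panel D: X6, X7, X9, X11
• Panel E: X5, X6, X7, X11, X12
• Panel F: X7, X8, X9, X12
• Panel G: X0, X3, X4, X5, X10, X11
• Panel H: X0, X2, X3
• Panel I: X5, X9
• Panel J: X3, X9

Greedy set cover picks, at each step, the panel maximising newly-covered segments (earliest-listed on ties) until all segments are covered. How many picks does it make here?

Greedy: pick G (covers 6 new) → pick F (covers 4 new) → pick A (covers 1 new) → pick C (covers 1 new) → pick H (covers 1 new). Total picks: 5.

5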